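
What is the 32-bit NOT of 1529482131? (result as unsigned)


~0b1011011001010100000101110010011 = 0b10100100110101011111010001101100 = 2765485164 (32-bit unsigned)

2765485164


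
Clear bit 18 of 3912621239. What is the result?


3912621239 & ~(1 << 18) = 3912359095

3912359095


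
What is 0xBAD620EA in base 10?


BAD620EA hex = 3134595306 decimal

3134595306


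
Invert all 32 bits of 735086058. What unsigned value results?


735086058 ^ 4294967295 = 3559881237

3559881237


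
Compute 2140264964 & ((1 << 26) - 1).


2140264964 & 67108863 = 59890180

59890180


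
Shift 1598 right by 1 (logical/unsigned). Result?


0b11000111110 >> 1 = 0b1100011111 = 799

799


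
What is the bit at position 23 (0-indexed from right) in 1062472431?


0b111111010101000000101011101111, position 23 = 0

0


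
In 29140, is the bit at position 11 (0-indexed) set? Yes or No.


0b111000111010100, bit 11 = 0. No

No


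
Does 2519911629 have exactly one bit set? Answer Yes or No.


0b10010110001100101100110011001101. Multiple bits set => No

No


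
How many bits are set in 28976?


0b111000100110000 has 6 set bits

6


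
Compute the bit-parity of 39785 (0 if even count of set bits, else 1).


0b1001101101101001 has 9 ones => parity 1

1


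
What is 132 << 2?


0b10000100 << 2 = 0b1000010000 = 528

528


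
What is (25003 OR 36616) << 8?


Step 1: 25003 | 36616 = 61355
Step 2: 61355 << 8 = 15706880

15706880


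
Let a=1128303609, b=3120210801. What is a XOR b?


1128303609 ^ 3120210801 = 4206504072

4206504072


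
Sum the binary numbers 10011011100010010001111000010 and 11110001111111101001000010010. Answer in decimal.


10011011100010010001111000010 + 11110001111111101001000010010 = 110001101100001111010111010100 = 833680852

833680852


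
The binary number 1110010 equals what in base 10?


1110010 in decimal = 114

114


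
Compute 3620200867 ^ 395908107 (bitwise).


0b11010111110001111110000110100011 ^ 0b10111100110010001010000001011 = 0b11000000010111101111010110101000 = 3227448744

3227448744


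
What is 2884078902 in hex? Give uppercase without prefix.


2884078902 = ABE78D36 hex

ABE78D36


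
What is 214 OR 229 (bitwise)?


0b11010110 | 0b11100101 = 0b11110111 = 247

247


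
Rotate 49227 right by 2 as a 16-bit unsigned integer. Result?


Rotate 0b1100000001001011 right by 2 (16-bit) = 0b1111000000010010 = 61458

61458


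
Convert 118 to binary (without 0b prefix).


118 = 1110110 in binary

1110110


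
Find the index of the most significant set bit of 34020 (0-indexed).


0b1000010011100100. Highest set bit at position 15

15


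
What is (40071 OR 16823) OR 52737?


Step 1: 40071 | 16823 = 56759
Step 2: 56759 | 52737 = 57271

57271


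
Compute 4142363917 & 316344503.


0b11110110111001110111010100001101 & 0b10010110110110000100010110111 = 0b10010110000110000000000000101 = 314769413

314769413


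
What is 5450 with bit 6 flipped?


5450 ^ (1 << 6) = 5450 ^ 64 = 5386

5386


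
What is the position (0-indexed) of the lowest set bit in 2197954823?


0b10000011000000100010000100000111. Lowest set bit at position 0

0


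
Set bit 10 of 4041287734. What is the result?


4041287734 | (1 << 10) = 4041287734 | 1024 = 4041288758

4041288758


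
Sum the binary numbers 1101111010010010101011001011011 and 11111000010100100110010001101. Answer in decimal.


1101111010010010101011001011011 + 11111000010100100110010001101 = 10001110010100111010001011101000 = 2387845864

2387845864


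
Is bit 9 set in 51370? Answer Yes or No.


0b1100100010101010, bit 9 = 0. No

No


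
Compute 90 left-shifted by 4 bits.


0b1011010 << 4 = 0b10110100000 = 1440

1440


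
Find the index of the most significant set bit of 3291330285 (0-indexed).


0b11000100001011011011011011101101. Highest set bit at position 31

31


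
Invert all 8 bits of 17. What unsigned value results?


17 ^ 255 = 238

238


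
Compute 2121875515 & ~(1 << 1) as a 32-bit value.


2121875515 & ~(1 << 1) = 2121875513

2121875513


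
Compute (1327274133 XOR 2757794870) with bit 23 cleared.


Step 1: 1327274133 ^ 2757794870 = 3950773411
Step 2: 3950773411 & ~(1 << 23) = 3950773411

3950773411


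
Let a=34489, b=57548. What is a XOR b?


34489 ^ 57548 = 26229

26229


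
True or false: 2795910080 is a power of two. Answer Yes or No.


0b10100110101001100011001111000000. Multiple bits set => No

No


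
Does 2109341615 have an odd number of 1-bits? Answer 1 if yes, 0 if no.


0b1111101101110011111111110101111 has 25 ones => parity 1

1


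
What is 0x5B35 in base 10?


5B35 hex = 23349 decimal

23349


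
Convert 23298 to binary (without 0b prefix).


23298 = 101101100000010 in binary

101101100000010


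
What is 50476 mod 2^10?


50476 & 1023 = 300

300


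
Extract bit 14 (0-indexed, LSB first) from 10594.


0b10100101100010, position 14 = 0

0


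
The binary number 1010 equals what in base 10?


1010 in decimal = 10

10


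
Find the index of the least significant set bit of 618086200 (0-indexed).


0b100100110101110011111100111000. Lowest set bit at position 3

3


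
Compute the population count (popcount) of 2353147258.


0b10001100010000100010110101111010 has 14 set bits

14


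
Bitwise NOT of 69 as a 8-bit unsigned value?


~0b1000101 = 0b10111010 = 186 (8-bit unsigned)

186


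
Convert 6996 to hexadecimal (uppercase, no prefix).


6996 = 1B54 hex

1B54


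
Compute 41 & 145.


0b101001 & 0b10010001 = 0b1 = 1

1


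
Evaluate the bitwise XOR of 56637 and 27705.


0b1101110100111101 ^ 0b110110000111001 = 0b1011000100000100 = 45316

45316


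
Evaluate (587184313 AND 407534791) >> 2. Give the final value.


Step 1: 587184313 & 407534791 = 4864129
Step 2: 4864129 >> 2 = 1216032

1216032


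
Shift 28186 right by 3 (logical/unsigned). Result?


0b110111000011010 >> 3 = 0b110111000011 = 3523

3523


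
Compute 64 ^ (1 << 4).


64 ^ (1 << 4) = 64 ^ 16 = 80

80


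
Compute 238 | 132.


0b11101110 | 0b10000100 = 0b11101110 = 238

238


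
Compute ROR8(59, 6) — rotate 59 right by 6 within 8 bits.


Rotate 0b111011 right by 6 (8-bit) = 0b11101100 = 236

236


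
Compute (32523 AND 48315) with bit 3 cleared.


Step 1: 32523 & 48315 = 15371
Step 2: 15371 & ~(1 << 3) = 15363

15363


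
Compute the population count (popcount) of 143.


0b10001111 has 5 set bits

5


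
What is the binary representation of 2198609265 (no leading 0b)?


2198609265 = 10000011000011000001110101110001 in binary

10000011000011000001110101110001


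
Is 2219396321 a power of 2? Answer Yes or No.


0b10000100010010010100110011100001. Multiple bits set => No

No


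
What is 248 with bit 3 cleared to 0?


248 & ~(1 << 3) = 240

240


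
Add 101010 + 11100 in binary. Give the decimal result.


101010 + 11100 = 1000110 = 70

70


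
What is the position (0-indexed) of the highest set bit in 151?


0b10010111. Highest set bit at position 7

7


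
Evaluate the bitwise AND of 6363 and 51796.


0b1100011011011 & 0b1100101001010100 = 0b100001010000 = 2128

2128


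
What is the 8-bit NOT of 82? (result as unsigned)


~0b1010010 = 0b10101101 = 173 (8-bit unsigned)

173


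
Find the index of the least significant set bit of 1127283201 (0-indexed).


0b1000011001100001111101000000001. Lowest set bit at position 0

0


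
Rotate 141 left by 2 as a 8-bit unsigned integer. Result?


Rotate 0b10001101 left by 2 (8-bit) = 0b110110 = 54

54


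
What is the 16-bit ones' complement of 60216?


60216 ^ 65535 = 5319

5319


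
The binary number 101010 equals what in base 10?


101010 in decimal = 42

42


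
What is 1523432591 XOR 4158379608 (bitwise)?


0b1011010110011011011110010001111 ^ 0b11110111110110111101011001011000 = 0b10101101000101100110101011010111 = 2903927511

2903927511


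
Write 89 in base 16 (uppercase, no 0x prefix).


89 = 59 hex

59


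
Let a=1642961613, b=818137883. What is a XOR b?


1642961613 ^ 818137883 = 1361990102

1361990102


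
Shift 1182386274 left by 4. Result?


0b1000110011110011100100001100010 << 4 = 0b10001100111100111001000011000100000 = 18918180384

18918180384


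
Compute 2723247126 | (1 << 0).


2723247126 | (1 << 0) = 2723247126 | 1 = 2723247127

2723247127


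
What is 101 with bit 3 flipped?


101 ^ (1 << 3) = 101 ^ 8 = 109

109


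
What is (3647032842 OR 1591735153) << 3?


Step 1: 3647032842 | 1591735153 = 3758096251
Step 2: 3758096251 << 3 = 30064770008

30064770008


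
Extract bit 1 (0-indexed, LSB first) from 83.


0b1010011, position 1 = 1

1


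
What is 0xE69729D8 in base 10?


E69729D8 hex = 3868666328 decimal

3868666328


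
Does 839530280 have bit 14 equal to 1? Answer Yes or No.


0b110010000010100011011100101000, bit 14 = 0. No

No


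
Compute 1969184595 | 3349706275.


0b1110101010111110101111101010011 | 0b11000111101010000111011000100011 = 0b11110111111111110111111101110011 = 4160716659

4160716659


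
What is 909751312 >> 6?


0b110110001110011011010000010000 >> 6 = 0b110110001110011011010000 = 14214864

14214864


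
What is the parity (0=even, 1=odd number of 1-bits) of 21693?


0b101010010111101 has 9 ones => parity 1

1


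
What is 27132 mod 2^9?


27132 & 511 = 508

508


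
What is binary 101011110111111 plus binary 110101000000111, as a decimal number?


101011110111111 + 110101000000111 = 1100000111000110 = 49606

49606


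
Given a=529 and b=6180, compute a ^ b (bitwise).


529 ^ 6180 = 6709

6709


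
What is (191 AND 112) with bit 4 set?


Step 1: 191 & 112 = 48
Step 2: 48 | (1 << 4) = 48 | 16 = 48

48


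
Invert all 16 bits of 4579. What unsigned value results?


4579 ^ 65535 = 60956

60956


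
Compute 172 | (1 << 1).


172 | (1 << 1) = 172 | 2 = 174

174


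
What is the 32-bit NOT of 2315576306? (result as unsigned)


~0b10001010000001001110001111110010 = 0b1110101111110110001110000001101 = 1979390989 (32-bit unsigned)

1979390989


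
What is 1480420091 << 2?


0b1011000001111010110101011111011 << 2 = 0b101100000111101011010101111101100 = 5921680364

5921680364


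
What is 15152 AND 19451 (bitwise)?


0b11101100110000 & 0b100101111111011 = 0b101100110000 = 2864

2864


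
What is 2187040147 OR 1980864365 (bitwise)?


0b10000010010110111001010110010011 | 0b1110110000100011001011101101101 = 0b11110110010110111001011111111111 = 4133197823

4133197823


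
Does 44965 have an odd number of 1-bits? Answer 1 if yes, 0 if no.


0b1010111110100101 has 10 ones => parity 0

0


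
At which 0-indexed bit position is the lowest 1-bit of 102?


0b1100110. Lowest set bit at position 1

1


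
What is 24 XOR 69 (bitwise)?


0b11000 ^ 0b1000101 = 0b1011101 = 93

93


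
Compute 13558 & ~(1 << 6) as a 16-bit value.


13558 & ~(1 << 6) = 13494

13494


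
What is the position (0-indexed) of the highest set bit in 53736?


0b1101000111101000. Highest set bit at position 15

15


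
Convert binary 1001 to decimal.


1001 in decimal = 9

9


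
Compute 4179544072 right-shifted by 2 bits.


0b11111001000111101100100000001000 >> 2 = 0b111110010001111011001000000010 = 1044886018

1044886018


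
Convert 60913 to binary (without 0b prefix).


60913 = 1110110111110001 in binary

1110110111110001


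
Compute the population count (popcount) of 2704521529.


0b10100001001100111011100100111001 has 16 set bits

16


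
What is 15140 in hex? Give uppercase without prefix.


15140 = 3B24 hex

3B24


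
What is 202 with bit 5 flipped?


202 ^ (1 << 5) = 202 ^ 32 = 234

234


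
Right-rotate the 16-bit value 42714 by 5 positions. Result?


Rotate 0b1010011011011010 right by 5 (16-bit) = 0b1101010100110110 = 54582

54582


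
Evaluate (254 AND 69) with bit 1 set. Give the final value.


Step 1: 254 & 69 = 68
Step 2: 68 | (1 << 1) = 68 | 2 = 70

70


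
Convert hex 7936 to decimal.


7936 hex = 31030 decimal

31030


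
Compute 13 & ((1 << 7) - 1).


13 & 127 = 13

13


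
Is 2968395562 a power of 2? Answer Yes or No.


0b10110000111011100001111100101010. Multiple bits set => No

No


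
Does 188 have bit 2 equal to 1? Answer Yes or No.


0b10111100, bit 2 = 1. Yes

Yes


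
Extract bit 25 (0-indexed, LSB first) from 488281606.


0b11101000110101001011000000110, position 25 = 0

0


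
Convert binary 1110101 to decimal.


1110101 in decimal = 117

117


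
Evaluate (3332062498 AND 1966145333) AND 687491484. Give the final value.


Step 1: 3332062498 & 1966145333 = 1141914912
Step 2: 1141914912 & 687491484 = 1050880

1050880


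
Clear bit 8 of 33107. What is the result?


33107 & ~(1 << 8) = 32851

32851


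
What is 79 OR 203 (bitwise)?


0b1001111 | 0b11001011 = 0b11001111 = 207

207


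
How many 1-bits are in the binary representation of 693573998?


0b101001010101110001100101101110 has 16 set bits

16


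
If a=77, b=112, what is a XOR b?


77 ^ 112 = 61

61


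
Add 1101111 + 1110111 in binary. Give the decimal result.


1101111 + 1110111 = 11100110 = 230

230


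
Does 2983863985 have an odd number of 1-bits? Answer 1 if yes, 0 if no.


0b10110001110110100010011010110001 has 16 ones => parity 0

0


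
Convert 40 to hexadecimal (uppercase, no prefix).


40 = 28 hex

28


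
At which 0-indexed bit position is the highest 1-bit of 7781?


0b1111001100101. Highest set bit at position 12

12


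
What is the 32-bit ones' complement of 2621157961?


2621157961 ^ 4294967295 = 1673809334

1673809334


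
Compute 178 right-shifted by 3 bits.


0b10110010 >> 3 = 0b10110 = 22

22


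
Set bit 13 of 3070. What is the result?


3070 | (1 << 13) = 3070 | 8192 = 11262

11262


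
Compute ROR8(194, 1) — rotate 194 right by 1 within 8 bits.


Rotate 0b11000010 right by 1 (8-bit) = 0b1100001 = 97

97


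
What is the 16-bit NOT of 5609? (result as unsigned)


~0b1010111101001 = 0b1110101000010110 = 59926 (16-bit unsigned)

59926


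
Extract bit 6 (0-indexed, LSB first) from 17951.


0b100011000011111, position 6 = 0

0


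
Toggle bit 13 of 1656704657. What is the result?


1656704657 ^ (1 << 13) = 1656704657 ^ 8192 = 1656712849

1656712849


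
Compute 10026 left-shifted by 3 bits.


0b10011100101010 << 3 = 0b10011100101010000 = 80208

80208


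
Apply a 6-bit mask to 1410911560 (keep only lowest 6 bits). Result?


1410911560 & 63 = 8

8


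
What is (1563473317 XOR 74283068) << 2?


Step 1: 1563473317 ^ 74283068 = 1499319705
Step 2: 1499319705 << 2 = 5997278820

5997278820


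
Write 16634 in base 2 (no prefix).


16634 = 100000011111010 in binary

100000011111010


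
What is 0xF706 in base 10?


F706 hex = 63238 decimal

63238


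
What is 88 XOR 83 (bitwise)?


0b1011000 ^ 0b1010011 = 0b1011 = 11

11


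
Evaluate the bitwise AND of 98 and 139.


0b1100010 & 0b10001011 = 0b10 = 2

2


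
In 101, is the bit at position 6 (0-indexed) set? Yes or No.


0b1100101, bit 6 = 1. Yes

Yes


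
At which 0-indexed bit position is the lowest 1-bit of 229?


0b11100101. Lowest set bit at position 0

0


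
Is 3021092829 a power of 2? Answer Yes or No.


0b10110100000100100011011111011101. Multiple bits set => No

No


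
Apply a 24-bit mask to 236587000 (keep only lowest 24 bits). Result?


236587000 & 16777215 = 1705976

1705976


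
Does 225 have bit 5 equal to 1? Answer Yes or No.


0b11100001, bit 5 = 1. Yes

Yes


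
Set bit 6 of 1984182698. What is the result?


1984182698 | (1 << 6) = 1984182698 | 64 = 1984182762

1984182762


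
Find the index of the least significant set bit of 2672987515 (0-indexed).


0b10011111010100101000110101111011. Lowest set bit at position 0

0


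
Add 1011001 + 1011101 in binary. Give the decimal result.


1011001 + 1011101 = 10110110 = 182

182


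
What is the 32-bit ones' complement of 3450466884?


3450466884 ^ 4294967295 = 844500411

844500411


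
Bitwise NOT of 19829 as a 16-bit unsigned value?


~0b100110101110101 = 0b1011001010001010 = 45706 (16-bit unsigned)

45706


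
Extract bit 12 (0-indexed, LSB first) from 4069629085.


0b11110010100100011001110010011101, position 12 = 1

1


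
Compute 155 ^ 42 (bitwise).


0b10011011 ^ 0b101010 = 0b10110001 = 177

177


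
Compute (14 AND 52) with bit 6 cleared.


Step 1: 14 & 52 = 4
Step 2: 4 & ~(1 << 6) = 4

4


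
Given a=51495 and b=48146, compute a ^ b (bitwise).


51495 ^ 48146 = 30005

30005


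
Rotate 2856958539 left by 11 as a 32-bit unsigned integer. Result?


Rotate 0b10101010010010011011101001001011 left by 11 (32-bit) = 0b1001101110100100101110101010010 = 1305632082

1305632082


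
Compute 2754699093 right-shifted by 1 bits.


0b10100100001100010101111101010101 >> 1 = 0b1010010000110001010111110101010 = 1377349546

1377349546


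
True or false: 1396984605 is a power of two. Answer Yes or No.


0b1010011010001000100101100011101. Multiple bits set => No

No


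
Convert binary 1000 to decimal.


1000 in decimal = 8

8


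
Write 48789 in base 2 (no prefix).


48789 = 1011111010010101 in binary

1011111010010101


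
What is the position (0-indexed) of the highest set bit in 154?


0b10011010. Highest set bit at position 7

7


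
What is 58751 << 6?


0b1110010101111111 << 6 = 0b1110010101111111000000 = 3760064

3760064


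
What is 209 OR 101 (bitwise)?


0b11010001 | 0b1100101 = 0b11110101 = 245

245


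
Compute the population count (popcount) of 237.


0b11101101 has 6 set bits

6


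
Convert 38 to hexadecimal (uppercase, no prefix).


38 = 26 hex

26


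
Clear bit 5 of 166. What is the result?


166 & ~(1 << 5) = 134

134


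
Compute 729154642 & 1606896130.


0b101011011101100000010001010010 & 0b1011111110001110100101000000010 = 0b1011010001100000000000000010 = 189136898

189136898


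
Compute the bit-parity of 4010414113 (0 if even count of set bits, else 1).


0b11101111000010100001000000100001 has 12 ones => parity 0

0


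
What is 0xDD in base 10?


DD hex = 221 decimal

221


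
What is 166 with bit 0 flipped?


166 ^ (1 << 0) = 166 ^ 1 = 167

167


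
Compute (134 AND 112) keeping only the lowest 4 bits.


Step 1: 134 & 112 = 0
Step 2: 0 & 15 = 0

0


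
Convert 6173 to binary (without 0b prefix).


6173 = 1100000011101 in binary

1100000011101


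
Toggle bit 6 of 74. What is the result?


74 ^ (1 << 6) = 74 ^ 64 = 10

10


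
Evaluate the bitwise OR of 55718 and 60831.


0b1101100110100110 | 0b1110110110011111 = 0b1111110110111111 = 64959

64959


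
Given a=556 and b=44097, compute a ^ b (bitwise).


556 ^ 44097 = 44653

44653


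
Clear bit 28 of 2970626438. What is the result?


2970626438 & ~(1 << 28) = 2702190982

2702190982


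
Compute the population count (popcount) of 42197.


0b1010010011010101 has 8 set bits

8


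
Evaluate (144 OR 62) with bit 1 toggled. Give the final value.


Step 1: 144 | 62 = 190
Step 2: 190 ^ (1 << 1) = 190 ^ 2 = 188

188


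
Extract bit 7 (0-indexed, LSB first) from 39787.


0b1001101101101011, position 7 = 0

0


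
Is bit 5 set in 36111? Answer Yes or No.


0b1000110100001111, bit 5 = 0. No

No


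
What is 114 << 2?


0b1110010 << 2 = 0b111001000 = 456

456


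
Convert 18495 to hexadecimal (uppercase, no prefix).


18495 = 483F hex

483F


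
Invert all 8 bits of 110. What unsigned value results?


110 ^ 255 = 145

145


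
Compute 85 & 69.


0b1010101 & 0b1000101 = 0b1000101 = 69

69


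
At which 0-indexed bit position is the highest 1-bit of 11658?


0b10110110001010. Highest set bit at position 13

13


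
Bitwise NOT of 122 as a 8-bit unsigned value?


~0b1111010 = 0b10000101 = 133 (8-bit unsigned)

133


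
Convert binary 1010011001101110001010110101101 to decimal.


1010011001101110001010110101101 in decimal = 1396118957

1396118957


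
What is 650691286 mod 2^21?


650691286 & 2097151 = 574166

574166


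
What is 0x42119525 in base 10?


42119525 hex = 1108448549 decimal

1108448549


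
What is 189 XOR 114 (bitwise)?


0b10111101 ^ 0b1110010 = 0b11001111 = 207

207


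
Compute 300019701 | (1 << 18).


300019701 | (1 << 18) = 300019701 | 262144 = 300281845

300281845


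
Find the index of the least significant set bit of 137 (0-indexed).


0b10001001. Lowest set bit at position 0

0


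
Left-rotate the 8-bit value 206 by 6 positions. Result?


Rotate 0b11001110 left by 6 (8-bit) = 0b10110011 = 179

179


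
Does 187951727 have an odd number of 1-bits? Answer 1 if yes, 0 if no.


0b1011001100111110101001101111 has 18 ones => parity 0

0


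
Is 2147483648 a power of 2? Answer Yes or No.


0b10000000000000000000000000000000. Only one bit set => Yes

Yes


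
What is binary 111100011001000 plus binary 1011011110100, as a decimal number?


111100011001000 + 1011011110100 = 1000111110111100 = 36796

36796


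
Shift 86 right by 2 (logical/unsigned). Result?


0b1010110 >> 2 = 0b10101 = 21

21


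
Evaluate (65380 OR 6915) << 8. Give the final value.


Step 1: 65380 | 6915 = 65383
Step 2: 65383 << 8 = 16738048

16738048


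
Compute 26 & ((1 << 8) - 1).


26 & 255 = 26

26


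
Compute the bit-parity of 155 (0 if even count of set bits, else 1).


0b10011011 has 5 ones => parity 1

1


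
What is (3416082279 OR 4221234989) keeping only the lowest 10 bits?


Step 1: 3416082279 | 4221234989 = 4221562735
Step 2: 4221562735 & 1023 = 879

879


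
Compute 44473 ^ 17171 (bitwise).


0b1010110110111001 ^ 0b100001100010011 = 0b1110111010101010 = 61098

61098


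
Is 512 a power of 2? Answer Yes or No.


0b1000000000. Only one bit set => Yes

Yes


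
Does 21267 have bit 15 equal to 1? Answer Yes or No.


0b101001100010011, bit 15 = 0. No

No


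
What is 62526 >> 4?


0b1111010000111110 >> 4 = 0b111101000011 = 3907

3907


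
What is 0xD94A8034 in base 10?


D94A8034 hex = 3645538356 decimal

3645538356


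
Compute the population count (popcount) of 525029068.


0b11111010010110100111011001100 has 17 set bits

17


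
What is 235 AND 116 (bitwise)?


0b11101011 & 0b1110100 = 0b1100000 = 96

96


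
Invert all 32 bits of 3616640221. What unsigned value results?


3616640221 ^ 4294967295 = 678327074

678327074


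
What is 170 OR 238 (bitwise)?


0b10101010 | 0b11101110 = 0b11101110 = 238

238


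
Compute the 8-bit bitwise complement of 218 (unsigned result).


~0b11011010 = 0b100101 = 37 (8-bit unsigned)

37


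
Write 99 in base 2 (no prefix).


99 = 1100011 in binary

1100011


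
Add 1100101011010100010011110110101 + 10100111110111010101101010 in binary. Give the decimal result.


1100101011010100010011110110101 + 10100111110111010101101010 = 1101000000010011001110100011111 = 1745460511

1745460511


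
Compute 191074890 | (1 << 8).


191074890 | (1 << 8) = 191074890 | 256 = 191075146

191075146


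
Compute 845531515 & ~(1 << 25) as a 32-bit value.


845531515 & ~(1 << 25) = 811977083

811977083


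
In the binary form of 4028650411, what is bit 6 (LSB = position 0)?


0b11110000001000000101001110101011, position 6 = 0

0


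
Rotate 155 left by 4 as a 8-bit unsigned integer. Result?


Rotate 0b10011011 left by 4 (8-bit) = 0b10111001 = 185

185


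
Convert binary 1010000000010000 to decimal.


1010000000010000 in decimal = 40976

40976


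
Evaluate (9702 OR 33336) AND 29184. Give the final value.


Step 1: 9702 | 33336 = 43006
Step 2: 43006 & 29184 = 8704

8704


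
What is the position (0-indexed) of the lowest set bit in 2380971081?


0b10001101111010101011110001001001. Lowest set bit at position 0

0


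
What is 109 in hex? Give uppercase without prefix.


109 = 6D hex

6D


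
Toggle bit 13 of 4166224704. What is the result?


4166224704 ^ (1 << 13) = 4166224704 ^ 8192 = 4166232896

4166232896


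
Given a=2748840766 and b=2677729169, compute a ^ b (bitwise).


2748840766 ^ 2677729169 = 1011686575

1011686575


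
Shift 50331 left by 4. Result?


0b1100010010011011 << 4 = 0b11000100100110110000 = 805296

805296


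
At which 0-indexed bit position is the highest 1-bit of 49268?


0b1100000001110100. Highest set bit at position 15

15


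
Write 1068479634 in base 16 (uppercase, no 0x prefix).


1068479634 = 3FAFB492 hex

3FAFB492


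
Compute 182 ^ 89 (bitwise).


0b10110110 ^ 0b1011001 = 0b11101111 = 239

239


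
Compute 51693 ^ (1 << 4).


51693 ^ (1 << 4) = 51693 ^ 16 = 51709

51709


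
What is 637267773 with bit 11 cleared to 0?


637267773 & ~(1 << 11) = 637265725

637265725


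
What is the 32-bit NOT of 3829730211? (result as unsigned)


~0b11100100010001010000101110100011 = 0b11011101110101111010001011100 = 465237084 (32-bit unsigned)

465237084


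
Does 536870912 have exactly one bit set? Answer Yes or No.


0b100000000000000000000000000000. Only one bit set => Yes

Yes


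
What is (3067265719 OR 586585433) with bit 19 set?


Step 1: 3067265719 | 586585433 = 3069630463
Step 2: 3069630463 | (1 << 19) = 3069630463 | 524288 = 3070154751

3070154751


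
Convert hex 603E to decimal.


603E hex = 24638 decimal

24638


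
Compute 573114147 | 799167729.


0b100010001010010000011100100011 | 0b101111101000100101010011110001 = 0b101111101010110101011111110011 = 799758323

799758323


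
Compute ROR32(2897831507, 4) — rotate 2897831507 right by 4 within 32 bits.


Rotate 0b10101100101110010110011001010011 right by 4 (32-bit) = 0b111010110010111001011001100101 = 986420837

986420837


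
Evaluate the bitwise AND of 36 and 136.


0b100100 & 0b10001000 = 0b0 = 0

0


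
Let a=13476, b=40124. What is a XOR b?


13476 ^ 40124 = 43032

43032


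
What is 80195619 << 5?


0b100110001111011000000100011 << 5 = 0b10011000111101100000010001100000 = 2566259808

2566259808


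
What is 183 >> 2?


0b10110111 >> 2 = 0b101101 = 45

45


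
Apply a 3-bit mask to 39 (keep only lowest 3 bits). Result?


39 & 7 = 7

7


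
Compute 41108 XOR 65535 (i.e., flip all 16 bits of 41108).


41108 ^ 65535 = 24427

24427


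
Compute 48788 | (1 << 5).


48788 | (1 << 5) = 48788 | 32 = 48820

48820


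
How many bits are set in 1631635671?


0b1100001010000001100100011010111 has 13 set bits

13


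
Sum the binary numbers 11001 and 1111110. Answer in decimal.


11001 + 1111110 = 10010111 = 151

151


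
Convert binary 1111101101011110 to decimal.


1111101101011110 in decimal = 64350

64350


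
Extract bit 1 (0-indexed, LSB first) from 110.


0b1101110, position 1 = 1

1


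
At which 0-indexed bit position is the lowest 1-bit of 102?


0b1100110. Lowest set bit at position 1

1


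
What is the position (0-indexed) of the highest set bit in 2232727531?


0b10000101000101001011011111101011. Highest set bit at position 31

31


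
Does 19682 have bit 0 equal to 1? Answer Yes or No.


0b100110011100010, bit 0 = 0. No

No


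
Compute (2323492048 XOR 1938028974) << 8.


Step 1: 2323492048 ^ 1938028974 = 4194194814
Step 2: 4194194814 << 8 = 1073713872384

1073713872384


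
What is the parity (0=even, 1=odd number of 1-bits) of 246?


0b11110110 has 6 ones => parity 0

0


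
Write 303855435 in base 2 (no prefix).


303855435 = 10010000111000111011101001011 in binary

10010000111000111011101001011


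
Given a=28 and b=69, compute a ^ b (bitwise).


28 ^ 69 = 89

89


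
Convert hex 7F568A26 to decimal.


7F568A26 hex = 2136377894 decimal

2136377894


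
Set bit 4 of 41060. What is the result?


41060 | (1 << 4) = 41060 | 16 = 41076

41076


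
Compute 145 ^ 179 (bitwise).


0b10010001 ^ 0b10110011 = 0b100010 = 34

34


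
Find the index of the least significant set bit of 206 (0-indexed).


0b11001110. Lowest set bit at position 1

1


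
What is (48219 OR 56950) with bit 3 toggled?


Step 1: 48219 | 56950 = 65151
Step 2: 65151 ^ (1 << 3) = 65151 ^ 8 = 65143

65143


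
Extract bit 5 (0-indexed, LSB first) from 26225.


0b110011001110001, position 5 = 1

1


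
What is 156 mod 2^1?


156 & 1 = 0

0


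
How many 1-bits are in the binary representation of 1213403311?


0b1001000010100110001000010101111 has 13 set bits

13


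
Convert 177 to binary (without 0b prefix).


177 = 10110001 in binary

10110001


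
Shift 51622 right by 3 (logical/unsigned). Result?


0b1100100110100110 >> 3 = 0b1100100110100 = 6452

6452


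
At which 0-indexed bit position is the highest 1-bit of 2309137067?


0b10001001101000101010001010101011. Highest set bit at position 31

31


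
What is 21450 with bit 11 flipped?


21450 ^ (1 << 11) = 21450 ^ 2048 = 23498

23498


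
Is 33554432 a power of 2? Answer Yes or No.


0b10000000000000000000000000. Only one bit set => Yes

Yes


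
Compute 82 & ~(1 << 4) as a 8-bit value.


82 & ~(1 << 4) = 66

66


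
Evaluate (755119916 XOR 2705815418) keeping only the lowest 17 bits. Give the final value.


Step 1: 755119916 ^ 2705815418 = 2353348694
Step 2: 2353348694 & 131071 = 82006

82006


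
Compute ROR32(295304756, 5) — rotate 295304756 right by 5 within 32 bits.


Rotate 0b10001100110011111111000110100 right by 5 (32-bit) = 0b10100000100011001100111111110001 = 2693582833

2693582833


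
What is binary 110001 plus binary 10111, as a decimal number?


110001 + 10111 = 1001000 = 72

72


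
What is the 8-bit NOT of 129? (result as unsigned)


~0b10000001 = 0b1111110 = 126 (8-bit unsigned)

126


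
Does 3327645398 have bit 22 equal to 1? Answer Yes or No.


0b11000110010101111101011011010110, bit 22 = 1. Yes

Yes


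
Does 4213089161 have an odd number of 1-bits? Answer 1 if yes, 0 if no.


0b11111011000111101010001110001001 has 18 ones => parity 0

0


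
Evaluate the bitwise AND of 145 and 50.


0b10010001 & 0b110010 = 0b10000 = 16

16


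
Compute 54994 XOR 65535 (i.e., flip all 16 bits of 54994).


54994 ^ 65535 = 10541

10541


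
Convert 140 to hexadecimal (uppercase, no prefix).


140 = 8C hex

8C


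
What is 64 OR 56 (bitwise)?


0b1000000 | 0b111000 = 0b1111000 = 120

120


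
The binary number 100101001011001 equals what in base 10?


100101001011001 in decimal = 19033

19033


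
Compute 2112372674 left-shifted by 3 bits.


0b1111101111010000011111111000010 << 3 = 0b1111101111010000011111111000010000 = 16898981392

16898981392


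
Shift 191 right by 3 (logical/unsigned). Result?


0b10111111 >> 3 = 0b10111 = 23

23


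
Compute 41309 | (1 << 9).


41309 | (1 << 9) = 41309 | 512 = 41821

41821


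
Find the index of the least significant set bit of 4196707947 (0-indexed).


0b11111010001001001010111001101011. Lowest set bit at position 0

0


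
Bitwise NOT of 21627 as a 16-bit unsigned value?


~0b101010001111011 = 0b1010101110000100 = 43908 (16-bit unsigned)

43908


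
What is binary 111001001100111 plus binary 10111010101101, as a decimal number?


111001001100111 + 10111010101101 = 1010000100010100 = 41236

41236


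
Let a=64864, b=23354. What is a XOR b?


64864 ^ 23354 = 42586

42586


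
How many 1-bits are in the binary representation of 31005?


0b111100100011101 has 9 set bits

9


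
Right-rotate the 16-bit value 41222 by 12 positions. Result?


Rotate 0b1010000100000110 right by 12 (16-bit) = 0b1000001101010 = 4202

4202


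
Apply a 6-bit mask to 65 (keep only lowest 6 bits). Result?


65 & 63 = 1

1


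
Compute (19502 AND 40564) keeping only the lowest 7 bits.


Step 1: 19502 & 40564 = 3108
Step 2: 3108 & 127 = 36

36


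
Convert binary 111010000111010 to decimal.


111010000111010 in decimal = 29754

29754


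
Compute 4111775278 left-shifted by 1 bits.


0b11110101000101001011011000101110 << 1 = 0b111101010001010010110110001011100 = 8223550556

8223550556


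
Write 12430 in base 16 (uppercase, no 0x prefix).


12430 = 308E hex

308E


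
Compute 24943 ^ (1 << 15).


24943 ^ (1 << 15) = 24943 ^ 32768 = 57711

57711


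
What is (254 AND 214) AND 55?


Step 1: 254 & 214 = 214
Step 2: 214 & 55 = 22

22


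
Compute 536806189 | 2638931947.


0b11111111111110000001100101101 | 0b10011101010010101110011111101011 = 0b10011111111111111110011111101111 = 2684348399

2684348399


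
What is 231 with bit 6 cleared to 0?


231 & ~(1 << 6) = 167

167


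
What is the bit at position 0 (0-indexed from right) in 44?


0b101100, position 0 = 0

0


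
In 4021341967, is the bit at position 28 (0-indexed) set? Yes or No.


0b11101111101100001100111100001111, bit 28 = 0. No

No


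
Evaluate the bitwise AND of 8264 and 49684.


0b10000001001000 & 0b1100001000010100 = 0b0 = 0

0


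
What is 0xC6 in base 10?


C6 hex = 198 decimal

198


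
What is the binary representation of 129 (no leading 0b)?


129 = 10000001 in binary

10000001


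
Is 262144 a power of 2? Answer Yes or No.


0b1000000000000000000. Only one bit set => Yes

Yes


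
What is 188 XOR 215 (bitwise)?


0b10111100 ^ 0b11010111 = 0b1101011 = 107

107


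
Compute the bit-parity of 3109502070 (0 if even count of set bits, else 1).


0b10111001010101110011110001110110 has 19 ones => parity 1

1


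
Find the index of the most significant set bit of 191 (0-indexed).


0b10111111. Highest set bit at position 7

7


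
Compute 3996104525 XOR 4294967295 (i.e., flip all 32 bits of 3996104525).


3996104525 ^ 4294967295 = 298862770

298862770


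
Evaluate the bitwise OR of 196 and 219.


0b11000100 | 0b11011011 = 0b11011111 = 223

223


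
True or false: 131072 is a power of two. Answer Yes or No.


0b100000000000000000. Only one bit set => Yes

Yes


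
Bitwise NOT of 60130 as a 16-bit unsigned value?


~0b1110101011100010 = 0b1010100011101 = 5405 (16-bit unsigned)

5405


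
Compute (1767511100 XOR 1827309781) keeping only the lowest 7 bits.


Step 1: 1767511100 ^ 1827309781 = 95460585
Step 2: 95460585 & 127 = 105

105


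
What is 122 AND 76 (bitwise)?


0b1111010 & 0b1001100 = 0b1001000 = 72

72


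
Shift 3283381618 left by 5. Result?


0b11000011101101000110110101110010 << 5 = 0b1100001110110100011011010111001000000 = 105068211776

105068211776


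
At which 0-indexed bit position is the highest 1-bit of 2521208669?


0b10010110010001101001011101011101. Highest set bit at position 31

31


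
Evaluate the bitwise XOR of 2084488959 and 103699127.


0b1111100001111101100011011111111 ^ 0b110001011100101001010110111 = 0b1111010000100001001010001001000 = 2047906888

2047906888


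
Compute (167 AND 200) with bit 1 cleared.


Step 1: 167 & 200 = 128
Step 2: 128 & ~(1 << 1) = 128

128


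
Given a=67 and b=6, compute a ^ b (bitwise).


67 ^ 6 = 69

69


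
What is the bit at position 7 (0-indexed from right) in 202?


0b11001010, position 7 = 1

1


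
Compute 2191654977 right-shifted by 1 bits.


0b10000010101000100000000001000001 >> 1 = 0b1000001010100010000000000100000 = 1095827488

1095827488


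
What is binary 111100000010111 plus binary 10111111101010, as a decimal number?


111100000010111 + 10111111101010 = 1010100000000001 = 43009

43009


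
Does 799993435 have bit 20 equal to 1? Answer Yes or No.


0b101111101011101110111001011011, bit 20 = 0. No

No


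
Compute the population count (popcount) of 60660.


0b1110110011110100 has 10 set bits

10


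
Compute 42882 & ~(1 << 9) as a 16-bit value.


42882 & ~(1 << 9) = 42370

42370


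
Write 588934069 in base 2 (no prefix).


588934069 = 100011000110100110101110110101 in binary

100011000110100110101110110101


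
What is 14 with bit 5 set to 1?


14 | (1 << 5) = 14 | 32 = 46

46


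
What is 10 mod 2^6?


10 & 63 = 10

10


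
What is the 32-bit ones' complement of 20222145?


20222145 ^ 4294967295 = 4274745150

4274745150


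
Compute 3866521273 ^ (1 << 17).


3866521273 ^ (1 << 17) = 3866521273 ^ 131072 = 3866390201

3866390201


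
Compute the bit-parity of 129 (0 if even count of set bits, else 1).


0b10000001 has 2 ones => parity 0

0


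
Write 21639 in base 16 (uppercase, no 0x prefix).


21639 = 5487 hex

5487


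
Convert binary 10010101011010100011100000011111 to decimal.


10010101011010100011100000011111 in decimal = 2506766367

2506766367


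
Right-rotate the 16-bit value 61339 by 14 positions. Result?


Rotate 0b1110111110011011 right by 14 (16-bit) = 0b1011111001101111 = 48751

48751


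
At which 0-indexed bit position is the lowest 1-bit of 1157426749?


0b1000100111111001110111000111101. Lowest set bit at position 0

0


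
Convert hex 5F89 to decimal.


5F89 hex = 24457 decimal

24457


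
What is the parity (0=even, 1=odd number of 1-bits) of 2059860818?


0b1111010110001101111101101010010 has 19 ones => parity 1

1


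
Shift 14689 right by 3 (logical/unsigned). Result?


0b11100101100001 >> 3 = 0b11100101100 = 1836

1836


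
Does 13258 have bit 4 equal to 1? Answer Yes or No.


0b11001111001010, bit 4 = 0. No

No


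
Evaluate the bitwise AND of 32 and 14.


0b100000 & 0b1110 = 0b0 = 0

0


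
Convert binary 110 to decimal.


110 in decimal = 6

6


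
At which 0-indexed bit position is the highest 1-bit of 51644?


0b1100100110111100. Highest set bit at position 15

15


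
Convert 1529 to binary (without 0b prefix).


1529 = 10111111001 in binary

10111111001


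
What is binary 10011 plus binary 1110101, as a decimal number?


10011 + 1110101 = 10001000 = 136

136


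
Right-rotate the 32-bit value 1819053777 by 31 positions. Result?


Rotate 0b1101100011011001000111011010001 right by 31 (32-bit) = 0b11011000110110010001110110100010 = 3638107554

3638107554


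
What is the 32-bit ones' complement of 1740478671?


1740478671 ^ 4294967295 = 2554488624

2554488624


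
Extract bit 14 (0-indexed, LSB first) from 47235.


0b1011100010000011, position 14 = 0

0


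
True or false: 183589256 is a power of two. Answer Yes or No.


0b1010111100010101100110001000. Multiple bits set => No

No
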